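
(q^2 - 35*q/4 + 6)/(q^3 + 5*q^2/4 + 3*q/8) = 2*(4*q^2 - 35*q + 24)/(q*(8*q^2 + 10*q + 3))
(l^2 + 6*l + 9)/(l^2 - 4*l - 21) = (l + 3)/(l - 7)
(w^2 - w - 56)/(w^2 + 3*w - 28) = (w - 8)/(w - 4)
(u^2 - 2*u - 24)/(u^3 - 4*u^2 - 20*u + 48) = 1/(u - 2)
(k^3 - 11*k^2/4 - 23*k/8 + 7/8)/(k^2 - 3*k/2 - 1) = (-8*k^3 + 22*k^2 + 23*k - 7)/(4*(-2*k^2 + 3*k + 2))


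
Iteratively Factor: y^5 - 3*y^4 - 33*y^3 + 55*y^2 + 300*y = (y + 4)*(y^4 - 7*y^3 - 5*y^2 + 75*y) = (y - 5)*(y + 4)*(y^3 - 2*y^2 - 15*y) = y*(y - 5)*(y + 4)*(y^2 - 2*y - 15) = y*(y - 5)*(y + 3)*(y + 4)*(y - 5)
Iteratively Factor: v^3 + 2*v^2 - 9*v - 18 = (v - 3)*(v^2 + 5*v + 6) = (v - 3)*(v + 2)*(v + 3)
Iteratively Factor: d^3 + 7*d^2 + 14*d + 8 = (d + 4)*(d^2 + 3*d + 2) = (d + 2)*(d + 4)*(d + 1)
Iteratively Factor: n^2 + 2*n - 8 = (n + 4)*(n - 2)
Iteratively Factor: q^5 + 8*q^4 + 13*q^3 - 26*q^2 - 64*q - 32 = (q + 1)*(q^4 + 7*q^3 + 6*q^2 - 32*q - 32) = (q + 1)*(q + 4)*(q^3 + 3*q^2 - 6*q - 8) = (q - 2)*(q + 1)*(q + 4)*(q^2 + 5*q + 4) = (q - 2)*(q + 1)*(q + 4)^2*(q + 1)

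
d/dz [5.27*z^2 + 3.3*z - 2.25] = 10.54*z + 3.3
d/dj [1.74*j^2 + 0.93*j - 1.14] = 3.48*j + 0.93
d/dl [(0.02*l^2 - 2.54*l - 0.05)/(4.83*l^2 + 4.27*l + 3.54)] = (12.3536*l^2 + 0.624600000000001*l - 8.7781)/(23.3289*l^4 + 41.2482*l^3 + 52.4293*l^2 + 30.2316*l + 12.5316)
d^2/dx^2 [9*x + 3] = 0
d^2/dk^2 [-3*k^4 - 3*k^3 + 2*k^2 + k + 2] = -36*k^2 - 18*k + 4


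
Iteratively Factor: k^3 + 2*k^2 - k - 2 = (k - 1)*(k^2 + 3*k + 2) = (k - 1)*(k + 2)*(k + 1)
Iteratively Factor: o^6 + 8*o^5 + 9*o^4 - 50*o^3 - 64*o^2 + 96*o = (o - 2)*(o^5 + 10*o^4 + 29*o^3 + 8*o^2 - 48*o) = (o - 2)*(o + 4)*(o^4 + 6*o^3 + 5*o^2 - 12*o) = (o - 2)*(o + 4)^2*(o^3 + 2*o^2 - 3*o) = (o - 2)*(o - 1)*(o + 4)^2*(o^2 + 3*o) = (o - 2)*(o - 1)*(o + 3)*(o + 4)^2*(o)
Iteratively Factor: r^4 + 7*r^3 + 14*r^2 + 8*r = (r + 1)*(r^3 + 6*r^2 + 8*r) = r*(r + 1)*(r^2 + 6*r + 8) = r*(r + 1)*(r + 2)*(r + 4)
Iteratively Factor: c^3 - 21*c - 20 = (c - 5)*(c^2 + 5*c + 4) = (c - 5)*(c + 1)*(c + 4)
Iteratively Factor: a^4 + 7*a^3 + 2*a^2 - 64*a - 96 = (a + 2)*(a^3 + 5*a^2 - 8*a - 48) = (a + 2)*(a + 4)*(a^2 + a - 12) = (a + 2)*(a + 4)^2*(a - 3)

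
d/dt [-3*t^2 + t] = 1 - 6*t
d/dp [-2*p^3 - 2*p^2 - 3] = 2*p*(-3*p - 2)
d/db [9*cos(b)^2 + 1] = -9*sin(2*b)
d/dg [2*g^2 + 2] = 4*g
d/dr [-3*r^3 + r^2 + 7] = r*(2 - 9*r)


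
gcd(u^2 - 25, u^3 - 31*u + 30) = u - 5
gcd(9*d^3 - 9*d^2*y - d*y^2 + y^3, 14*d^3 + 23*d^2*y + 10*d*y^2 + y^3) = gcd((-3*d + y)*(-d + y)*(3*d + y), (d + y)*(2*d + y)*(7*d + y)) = 1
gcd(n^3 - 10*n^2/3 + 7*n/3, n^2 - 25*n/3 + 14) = n - 7/3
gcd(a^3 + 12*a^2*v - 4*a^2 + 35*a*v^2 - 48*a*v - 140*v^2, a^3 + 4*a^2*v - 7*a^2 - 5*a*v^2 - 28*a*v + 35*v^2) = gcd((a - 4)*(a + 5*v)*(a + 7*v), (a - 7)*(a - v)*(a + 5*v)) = a + 5*v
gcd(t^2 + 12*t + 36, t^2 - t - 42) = t + 6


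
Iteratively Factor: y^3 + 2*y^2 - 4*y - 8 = (y + 2)*(y^2 - 4) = (y + 2)^2*(y - 2)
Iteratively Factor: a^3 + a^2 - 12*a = (a)*(a^2 + a - 12) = a*(a - 3)*(a + 4)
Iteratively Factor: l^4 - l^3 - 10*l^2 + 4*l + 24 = (l - 3)*(l^3 + 2*l^2 - 4*l - 8) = (l - 3)*(l + 2)*(l^2 - 4) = (l - 3)*(l - 2)*(l + 2)*(l + 2)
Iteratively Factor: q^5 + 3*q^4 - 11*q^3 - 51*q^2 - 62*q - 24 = (q + 1)*(q^4 + 2*q^3 - 13*q^2 - 38*q - 24) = (q - 4)*(q + 1)*(q^3 + 6*q^2 + 11*q + 6) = (q - 4)*(q + 1)*(q + 3)*(q^2 + 3*q + 2) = (q - 4)*(q + 1)^2*(q + 3)*(q + 2)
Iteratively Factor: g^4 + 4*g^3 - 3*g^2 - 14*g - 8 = (g + 4)*(g^3 - 3*g - 2) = (g - 2)*(g + 4)*(g^2 + 2*g + 1) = (g - 2)*(g + 1)*(g + 4)*(g + 1)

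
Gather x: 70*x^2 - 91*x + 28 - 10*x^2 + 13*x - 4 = 60*x^2 - 78*x + 24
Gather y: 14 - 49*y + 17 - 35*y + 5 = 36 - 84*y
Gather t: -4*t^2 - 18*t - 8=-4*t^2 - 18*t - 8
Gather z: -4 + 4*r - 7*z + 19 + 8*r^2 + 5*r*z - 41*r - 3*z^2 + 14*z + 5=8*r^2 - 37*r - 3*z^2 + z*(5*r + 7) + 20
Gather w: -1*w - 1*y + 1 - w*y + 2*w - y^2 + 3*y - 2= w*(1 - y) - y^2 + 2*y - 1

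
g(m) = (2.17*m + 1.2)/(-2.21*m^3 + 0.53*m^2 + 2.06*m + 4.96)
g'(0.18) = 0.29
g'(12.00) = 0.00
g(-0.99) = -0.17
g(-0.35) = 0.10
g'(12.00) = 0.00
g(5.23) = -0.04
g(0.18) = 0.30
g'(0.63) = 0.36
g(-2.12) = -0.14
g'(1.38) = 4.95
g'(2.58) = 0.37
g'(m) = (2.17*m + 1.2)*(6.63*m^2 - 1.06*m - 2.06)/(-2.21*m^3 + 0.53*m^2 + 2.06*m + 4.96)^2 + 2.17/(-2.21*m^3 + 0.53*m^2 + 2.06*m + 4.96) = (9.5914*m^3 + 6.8059*m^2 - 1.272*m + 8.2912)/(4.8841*m^6 - 2.3426*m^5 - 8.8243*m^4 - 19.7396*m^3 + 9.5012*m^2 + 20.4352*m + 24.6016)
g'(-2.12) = -0.09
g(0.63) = 0.43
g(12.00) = -0.01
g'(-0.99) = 0.22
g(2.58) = -0.28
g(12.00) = -0.01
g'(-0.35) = 0.47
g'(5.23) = 0.02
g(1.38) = 1.40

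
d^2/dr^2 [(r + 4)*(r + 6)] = 2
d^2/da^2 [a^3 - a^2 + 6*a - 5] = 6*a - 2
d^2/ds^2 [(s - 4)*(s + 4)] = 2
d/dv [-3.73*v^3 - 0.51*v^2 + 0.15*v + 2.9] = -11.19*v^2 - 1.02*v + 0.15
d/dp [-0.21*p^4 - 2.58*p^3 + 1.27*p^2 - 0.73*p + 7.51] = -0.84*p^3 - 7.74*p^2 + 2.54*p - 0.73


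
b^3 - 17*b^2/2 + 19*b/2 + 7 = (b - 7)*(b - 2)*(b + 1/2)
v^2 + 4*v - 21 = (v - 3)*(v + 7)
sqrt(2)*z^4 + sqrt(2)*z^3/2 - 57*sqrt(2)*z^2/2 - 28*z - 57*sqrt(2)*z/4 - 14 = (z + 1/2)*(z - 4*sqrt(2))*(z + 7*sqrt(2)/2)*(sqrt(2)*z + 1)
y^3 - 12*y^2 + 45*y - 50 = (y - 5)^2*(y - 2)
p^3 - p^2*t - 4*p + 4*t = (p - 2)*(p + 2)*(p - t)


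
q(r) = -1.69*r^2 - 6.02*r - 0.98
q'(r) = -3.38*r - 6.02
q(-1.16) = 3.73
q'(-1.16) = -2.10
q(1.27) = -11.35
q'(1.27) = -10.31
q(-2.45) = 3.62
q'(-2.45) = 2.26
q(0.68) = -5.86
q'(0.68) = -8.32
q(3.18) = -37.21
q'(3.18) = -16.77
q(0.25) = -2.59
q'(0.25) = -6.86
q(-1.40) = 4.14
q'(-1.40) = -1.29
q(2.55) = -27.32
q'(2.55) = -14.64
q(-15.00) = -290.93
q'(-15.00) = 44.68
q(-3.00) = 1.87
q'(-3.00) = 4.12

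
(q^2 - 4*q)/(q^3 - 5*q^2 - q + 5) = q*(q - 4)/(q^3 - 5*q^2 - q + 5)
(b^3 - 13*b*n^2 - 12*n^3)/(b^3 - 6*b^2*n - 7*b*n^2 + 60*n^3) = (b + n)/(b - 5*n)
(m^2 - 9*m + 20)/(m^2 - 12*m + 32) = (m - 5)/(m - 8)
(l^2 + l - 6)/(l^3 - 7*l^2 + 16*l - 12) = (l + 3)/(l^2 - 5*l + 6)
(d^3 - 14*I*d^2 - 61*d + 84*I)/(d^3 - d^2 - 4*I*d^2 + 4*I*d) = (d^2 - 10*I*d - 21)/(d*(d - 1))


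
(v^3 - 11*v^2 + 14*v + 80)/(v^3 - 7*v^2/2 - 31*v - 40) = 2*(v - 5)/(2*v + 5)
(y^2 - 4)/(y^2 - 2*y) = (y + 2)/y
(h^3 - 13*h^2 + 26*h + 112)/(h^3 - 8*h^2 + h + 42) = (h - 8)/(h - 3)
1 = 1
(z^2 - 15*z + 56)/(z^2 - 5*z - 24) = (z - 7)/(z + 3)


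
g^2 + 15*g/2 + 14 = (g + 7/2)*(g + 4)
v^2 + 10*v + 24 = (v + 4)*(v + 6)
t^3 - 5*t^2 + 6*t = t*(t - 3)*(t - 2)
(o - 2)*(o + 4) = o^2 + 2*o - 8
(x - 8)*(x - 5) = x^2 - 13*x + 40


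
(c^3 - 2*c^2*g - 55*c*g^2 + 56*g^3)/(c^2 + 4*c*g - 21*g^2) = (c^2 - 9*c*g + 8*g^2)/(c - 3*g)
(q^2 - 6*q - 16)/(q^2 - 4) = (q - 8)/(q - 2)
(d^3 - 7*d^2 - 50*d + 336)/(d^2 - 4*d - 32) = (d^2 + d - 42)/(d + 4)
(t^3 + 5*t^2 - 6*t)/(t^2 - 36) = t*(t - 1)/(t - 6)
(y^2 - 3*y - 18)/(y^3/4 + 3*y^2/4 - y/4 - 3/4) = 4*(y - 6)/(y^2 - 1)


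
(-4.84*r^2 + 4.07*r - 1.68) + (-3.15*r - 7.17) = -4.84*r^2 + 0.92*r - 8.85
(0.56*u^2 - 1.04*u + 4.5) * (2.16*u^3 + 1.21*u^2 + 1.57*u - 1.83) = 1.2096*u^5 - 1.5688*u^4 + 9.3408*u^3 + 2.7874*u^2 + 8.9682*u - 8.235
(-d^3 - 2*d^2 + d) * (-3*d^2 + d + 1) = 3*d^5 + 5*d^4 - 6*d^3 - d^2 + d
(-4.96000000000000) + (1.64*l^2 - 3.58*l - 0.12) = 1.64*l^2 - 3.58*l - 5.08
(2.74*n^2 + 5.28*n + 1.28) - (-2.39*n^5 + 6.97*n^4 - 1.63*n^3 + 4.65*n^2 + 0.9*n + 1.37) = 2.39*n^5 - 6.97*n^4 + 1.63*n^3 - 1.91*n^2 + 4.38*n - 0.0900000000000001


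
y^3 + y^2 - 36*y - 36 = (y - 6)*(y + 1)*(y + 6)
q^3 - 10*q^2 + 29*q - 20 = (q - 5)*(q - 4)*(q - 1)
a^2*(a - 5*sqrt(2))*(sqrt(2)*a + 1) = sqrt(2)*a^4 - 9*a^3 - 5*sqrt(2)*a^2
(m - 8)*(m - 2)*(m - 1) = m^3 - 11*m^2 + 26*m - 16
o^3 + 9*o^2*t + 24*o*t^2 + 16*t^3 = (o + t)*(o + 4*t)^2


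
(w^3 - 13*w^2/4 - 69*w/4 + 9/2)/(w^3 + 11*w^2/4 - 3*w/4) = (w - 6)/w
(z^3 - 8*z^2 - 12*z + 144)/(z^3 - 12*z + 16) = (z^2 - 12*z + 36)/(z^2 - 4*z + 4)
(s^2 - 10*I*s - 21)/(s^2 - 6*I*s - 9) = (s - 7*I)/(s - 3*I)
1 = 1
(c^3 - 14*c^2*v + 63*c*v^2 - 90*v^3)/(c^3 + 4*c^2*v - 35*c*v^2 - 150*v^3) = (c^2 - 8*c*v + 15*v^2)/(c^2 + 10*c*v + 25*v^2)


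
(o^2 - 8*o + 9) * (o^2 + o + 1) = o^4 - 7*o^3 + 2*o^2 + o + 9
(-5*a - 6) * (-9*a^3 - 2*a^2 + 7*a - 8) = 45*a^4 + 64*a^3 - 23*a^2 - 2*a + 48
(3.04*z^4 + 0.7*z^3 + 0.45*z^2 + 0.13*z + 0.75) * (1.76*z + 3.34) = 5.3504*z^5 + 11.3856*z^4 + 3.13*z^3 + 1.7318*z^2 + 1.7542*z + 2.505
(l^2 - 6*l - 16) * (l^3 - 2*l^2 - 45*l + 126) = l^5 - 8*l^4 - 49*l^3 + 428*l^2 - 36*l - 2016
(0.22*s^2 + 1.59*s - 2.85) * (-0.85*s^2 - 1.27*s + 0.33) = -0.187*s^4 - 1.6309*s^3 + 0.4758*s^2 + 4.1442*s - 0.9405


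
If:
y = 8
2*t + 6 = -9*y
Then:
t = -39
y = 8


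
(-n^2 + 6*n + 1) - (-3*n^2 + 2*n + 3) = 2*n^2 + 4*n - 2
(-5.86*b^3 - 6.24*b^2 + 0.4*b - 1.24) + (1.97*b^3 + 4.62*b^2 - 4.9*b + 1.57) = -3.89*b^3 - 1.62*b^2 - 4.5*b + 0.33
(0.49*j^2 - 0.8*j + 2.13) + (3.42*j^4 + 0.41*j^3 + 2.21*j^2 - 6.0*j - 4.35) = 3.42*j^4 + 0.41*j^3 + 2.7*j^2 - 6.8*j - 2.22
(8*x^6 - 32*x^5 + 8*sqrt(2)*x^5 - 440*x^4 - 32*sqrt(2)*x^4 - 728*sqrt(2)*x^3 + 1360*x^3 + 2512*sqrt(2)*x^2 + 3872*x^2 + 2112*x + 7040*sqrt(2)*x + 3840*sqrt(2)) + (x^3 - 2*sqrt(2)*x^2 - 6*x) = 8*x^6 - 32*x^5 + 8*sqrt(2)*x^5 - 440*x^4 - 32*sqrt(2)*x^4 - 728*sqrt(2)*x^3 + 1361*x^3 + 2510*sqrt(2)*x^2 + 3872*x^2 + 2106*x + 7040*sqrt(2)*x + 3840*sqrt(2)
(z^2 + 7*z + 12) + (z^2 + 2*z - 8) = 2*z^2 + 9*z + 4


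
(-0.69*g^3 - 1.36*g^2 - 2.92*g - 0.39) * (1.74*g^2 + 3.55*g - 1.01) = -1.2006*g^5 - 4.8159*g^4 - 9.2119*g^3 - 9.671*g^2 + 1.5647*g + 0.3939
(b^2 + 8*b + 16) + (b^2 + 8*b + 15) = 2*b^2 + 16*b + 31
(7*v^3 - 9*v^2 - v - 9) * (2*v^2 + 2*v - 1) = 14*v^5 - 4*v^4 - 27*v^3 - 11*v^2 - 17*v + 9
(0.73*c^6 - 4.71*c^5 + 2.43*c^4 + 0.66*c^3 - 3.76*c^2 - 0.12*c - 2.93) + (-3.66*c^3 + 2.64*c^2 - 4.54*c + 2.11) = 0.73*c^6 - 4.71*c^5 + 2.43*c^4 - 3.0*c^3 - 1.12*c^2 - 4.66*c - 0.82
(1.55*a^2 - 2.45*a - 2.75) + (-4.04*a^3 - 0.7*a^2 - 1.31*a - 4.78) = -4.04*a^3 + 0.85*a^2 - 3.76*a - 7.53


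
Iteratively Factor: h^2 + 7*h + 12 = (h + 4)*(h + 3)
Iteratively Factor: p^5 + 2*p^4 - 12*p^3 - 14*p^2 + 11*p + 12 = (p + 4)*(p^4 - 2*p^3 - 4*p^2 + 2*p + 3) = (p - 1)*(p + 4)*(p^3 - p^2 - 5*p - 3) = (p - 1)*(p + 1)*(p + 4)*(p^2 - 2*p - 3) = (p - 3)*(p - 1)*(p + 1)*(p + 4)*(p + 1)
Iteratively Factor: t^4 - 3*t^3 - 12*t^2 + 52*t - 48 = (t - 2)*(t^3 - t^2 - 14*t + 24) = (t - 2)^2*(t^2 + t - 12) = (t - 3)*(t - 2)^2*(t + 4)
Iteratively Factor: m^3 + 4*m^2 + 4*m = (m + 2)*(m^2 + 2*m) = (m + 2)^2*(m)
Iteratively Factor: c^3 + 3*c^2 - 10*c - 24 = (c + 4)*(c^2 - c - 6) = (c - 3)*(c + 4)*(c + 2)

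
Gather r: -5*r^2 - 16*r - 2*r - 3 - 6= -5*r^2 - 18*r - 9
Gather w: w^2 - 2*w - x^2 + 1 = w^2 - 2*w - x^2 + 1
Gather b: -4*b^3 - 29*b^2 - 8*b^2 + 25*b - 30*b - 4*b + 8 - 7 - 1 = -4*b^3 - 37*b^2 - 9*b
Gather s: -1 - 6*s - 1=-6*s - 2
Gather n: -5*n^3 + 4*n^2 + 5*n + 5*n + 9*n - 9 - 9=-5*n^3 + 4*n^2 + 19*n - 18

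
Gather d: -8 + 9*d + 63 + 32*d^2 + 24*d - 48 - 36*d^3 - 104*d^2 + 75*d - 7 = -36*d^3 - 72*d^2 + 108*d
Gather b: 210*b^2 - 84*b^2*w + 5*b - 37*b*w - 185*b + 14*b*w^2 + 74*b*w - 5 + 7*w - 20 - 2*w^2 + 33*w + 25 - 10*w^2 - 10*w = b^2*(210 - 84*w) + b*(14*w^2 + 37*w - 180) - 12*w^2 + 30*w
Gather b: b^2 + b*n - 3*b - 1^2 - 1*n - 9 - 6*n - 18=b^2 + b*(n - 3) - 7*n - 28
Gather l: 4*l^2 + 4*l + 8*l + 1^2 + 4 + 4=4*l^2 + 12*l + 9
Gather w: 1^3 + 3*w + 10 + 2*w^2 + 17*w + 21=2*w^2 + 20*w + 32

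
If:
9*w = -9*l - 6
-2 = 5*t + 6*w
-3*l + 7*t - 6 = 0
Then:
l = 16/27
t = 10/9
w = -34/27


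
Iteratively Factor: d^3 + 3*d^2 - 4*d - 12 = (d + 2)*(d^2 + d - 6) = (d + 2)*(d + 3)*(d - 2)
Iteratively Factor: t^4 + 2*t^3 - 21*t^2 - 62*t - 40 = (t + 2)*(t^3 - 21*t - 20) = (t - 5)*(t + 2)*(t^2 + 5*t + 4) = (t - 5)*(t + 2)*(t + 4)*(t + 1)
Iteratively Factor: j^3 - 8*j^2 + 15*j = (j - 5)*(j^2 - 3*j) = j*(j - 5)*(j - 3)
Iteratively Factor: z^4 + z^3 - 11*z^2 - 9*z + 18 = (z - 1)*(z^3 + 2*z^2 - 9*z - 18) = (z - 1)*(z + 2)*(z^2 - 9) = (z - 1)*(z + 2)*(z + 3)*(z - 3)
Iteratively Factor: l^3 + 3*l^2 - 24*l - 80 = (l + 4)*(l^2 - l - 20) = (l - 5)*(l + 4)*(l + 4)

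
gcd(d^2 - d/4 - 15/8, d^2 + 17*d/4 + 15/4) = d + 5/4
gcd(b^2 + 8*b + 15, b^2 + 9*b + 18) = b + 3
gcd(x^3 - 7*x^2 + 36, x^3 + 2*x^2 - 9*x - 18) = x^2 - x - 6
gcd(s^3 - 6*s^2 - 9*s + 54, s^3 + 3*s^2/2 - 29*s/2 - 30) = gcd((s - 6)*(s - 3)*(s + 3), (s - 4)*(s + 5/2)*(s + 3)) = s + 3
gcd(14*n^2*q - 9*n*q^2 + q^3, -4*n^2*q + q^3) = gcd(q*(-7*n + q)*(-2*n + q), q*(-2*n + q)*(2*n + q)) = -2*n*q + q^2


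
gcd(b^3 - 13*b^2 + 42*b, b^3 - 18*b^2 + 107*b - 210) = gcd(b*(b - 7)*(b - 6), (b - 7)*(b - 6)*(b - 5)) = b^2 - 13*b + 42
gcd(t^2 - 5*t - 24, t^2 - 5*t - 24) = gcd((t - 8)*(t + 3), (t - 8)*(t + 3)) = t^2 - 5*t - 24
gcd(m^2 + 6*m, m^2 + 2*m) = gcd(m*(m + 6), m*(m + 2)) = m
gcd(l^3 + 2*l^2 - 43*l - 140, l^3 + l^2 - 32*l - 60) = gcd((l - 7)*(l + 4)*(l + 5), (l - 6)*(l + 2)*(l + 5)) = l + 5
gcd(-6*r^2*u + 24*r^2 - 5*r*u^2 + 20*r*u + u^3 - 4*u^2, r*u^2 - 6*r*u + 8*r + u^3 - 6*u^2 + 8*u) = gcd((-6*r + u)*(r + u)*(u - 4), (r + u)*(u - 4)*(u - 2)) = r*u - 4*r + u^2 - 4*u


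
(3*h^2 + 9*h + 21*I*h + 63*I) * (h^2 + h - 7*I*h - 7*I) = 3*h^4 + 12*h^3 + 156*h^2 + 588*h + 441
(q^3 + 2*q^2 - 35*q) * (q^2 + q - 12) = q^5 + 3*q^4 - 45*q^3 - 59*q^2 + 420*q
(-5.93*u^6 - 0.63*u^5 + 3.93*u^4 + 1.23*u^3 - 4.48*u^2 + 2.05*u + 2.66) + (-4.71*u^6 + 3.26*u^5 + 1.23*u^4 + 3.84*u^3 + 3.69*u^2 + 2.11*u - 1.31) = -10.64*u^6 + 2.63*u^5 + 5.16*u^4 + 5.07*u^3 - 0.79*u^2 + 4.16*u + 1.35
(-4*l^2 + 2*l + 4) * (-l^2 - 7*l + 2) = 4*l^4 + 26*l^3 - 26*l^2 - 24*l + 8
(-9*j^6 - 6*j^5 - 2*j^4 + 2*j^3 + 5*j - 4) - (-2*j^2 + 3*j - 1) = -9*j^6 - 6*j^5 - 2*j^4 + 2*j^3 + 2*j^2 + 2*j - 3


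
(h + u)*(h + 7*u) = h^2 + 8*h*u + 7*u^2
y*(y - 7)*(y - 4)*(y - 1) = y^4 - 12*y^3 + 39*y^2 - 28*y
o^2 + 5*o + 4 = (o + 1)*(o + 4)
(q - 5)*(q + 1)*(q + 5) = q^3 + q^2 - 25*q - 25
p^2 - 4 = (p - 2)*(p + 2)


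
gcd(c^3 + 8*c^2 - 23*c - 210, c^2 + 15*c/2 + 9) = c + 6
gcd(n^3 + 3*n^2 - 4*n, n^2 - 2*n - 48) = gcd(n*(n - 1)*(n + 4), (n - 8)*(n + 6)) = 1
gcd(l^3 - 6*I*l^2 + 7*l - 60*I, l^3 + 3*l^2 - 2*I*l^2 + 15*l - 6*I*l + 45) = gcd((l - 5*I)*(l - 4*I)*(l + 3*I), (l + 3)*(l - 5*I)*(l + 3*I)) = l^2 - 2*I*l + 15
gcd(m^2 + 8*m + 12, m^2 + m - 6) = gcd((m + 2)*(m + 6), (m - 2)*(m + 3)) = 1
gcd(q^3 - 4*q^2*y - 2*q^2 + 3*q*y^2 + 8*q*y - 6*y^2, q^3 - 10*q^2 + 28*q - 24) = q - 2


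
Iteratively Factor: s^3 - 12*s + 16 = (s - 2)*(s^2 + 2*s - 8) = (s - 2)^2*(s + 4)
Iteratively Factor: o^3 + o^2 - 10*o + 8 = (o + 4)*(o^2 - 3*o + 2) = (o - 2)*(o + 4)*(o - 1)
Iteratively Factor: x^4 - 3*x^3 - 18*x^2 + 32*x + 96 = (x + 2)*(x^3 - 5*x^2 - 8*x + 48) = (x - 4)*(x + 2)*(x^2 - x - 12) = (x - 4)^2*(x + 2)*(x + 3)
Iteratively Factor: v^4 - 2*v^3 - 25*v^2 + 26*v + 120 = (v + 4)*(v^3 - 6*v^2 - v + 30) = (v - 5)*(v + 4)*(v^2 - v - 6) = (v - 5)*(v - 3)*(v + 4)*(v + 2)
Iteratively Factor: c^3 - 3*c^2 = (c - 3)*(c^2) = c*(c - 3)*(c)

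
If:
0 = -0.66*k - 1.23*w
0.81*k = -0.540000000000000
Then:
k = -0.67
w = 0.36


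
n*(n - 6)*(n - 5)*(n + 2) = n^4 - 9*n^3 + 8*n^2 + 60*n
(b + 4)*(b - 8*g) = b^2 - 8*b*g + 4*b - 32*g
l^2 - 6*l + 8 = (l - 4)*(l - 2)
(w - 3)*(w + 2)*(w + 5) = w^3 + 4*w^2 - 11*w - 30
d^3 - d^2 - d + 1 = (d - 1)^2*(d + 1)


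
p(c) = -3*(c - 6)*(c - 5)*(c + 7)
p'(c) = -3*(c - 6)*(c - 5) - 3*(c - 6)*(c + 7) - 3*(c - 5)*(c + 7) = -9*c^2 + 24*c + 141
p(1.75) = -362.58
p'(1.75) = 155.44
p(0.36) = -577.82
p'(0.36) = 148.47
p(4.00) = -66.00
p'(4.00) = 93.00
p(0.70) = -526.45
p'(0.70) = 153.39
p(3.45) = -123.91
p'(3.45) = 116.68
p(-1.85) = -830.79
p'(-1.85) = 65.80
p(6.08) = -3.39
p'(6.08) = -45.78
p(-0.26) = -665.80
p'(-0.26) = 134.15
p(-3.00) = -864.00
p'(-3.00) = -12.00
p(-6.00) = -396.00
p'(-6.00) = -327.00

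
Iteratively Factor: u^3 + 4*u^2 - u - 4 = (u - 1)*(u^2 + 5*u + 4) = (u - 1)*(u + 1)*(u + 4)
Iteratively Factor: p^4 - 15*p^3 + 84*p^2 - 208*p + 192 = (p - 4)*(p^3 - 11*p^2 + 40*p - 48) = (p - 4)^2*(p^2 - 7*p + 12) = (p - 4)^3*(p - 3)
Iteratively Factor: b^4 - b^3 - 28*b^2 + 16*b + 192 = (b - 4)*(b^3 + 3*b^2 - 16*b - 48) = (b - 4)*(b + 4)*(b^2 - b - 12) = (b - 4)^2*(b + 4)*(b + 3)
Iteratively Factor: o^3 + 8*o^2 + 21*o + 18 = (o + 3)*(o^2 + 5*o + 6) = (o + 3)^2*(o + 2)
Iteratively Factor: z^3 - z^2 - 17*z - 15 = (z - 5)*(z^2 + 4*z + 3) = (z - 5)*(z + 3)*(z + 1)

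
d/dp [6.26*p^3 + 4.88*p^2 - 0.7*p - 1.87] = 18.78*p^2 + 9.76*p - 0.7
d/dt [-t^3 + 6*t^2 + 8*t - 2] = -3*t^2 + 12*t + 8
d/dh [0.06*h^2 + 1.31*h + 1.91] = 0.12*h + 1.31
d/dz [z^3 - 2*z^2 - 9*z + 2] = 3*z^2 - 4*z - 9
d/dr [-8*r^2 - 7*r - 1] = -16*r - 7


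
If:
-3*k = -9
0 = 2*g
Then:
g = 0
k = 3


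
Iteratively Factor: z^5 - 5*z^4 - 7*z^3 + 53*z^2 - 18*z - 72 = (z + 3)*(z^4 - 8*z^3 + 17*z^2 + 2*z - 24) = (z - 2)*(z + 3)*(z^3 - 6*z^2 + 5*z + 12) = (z - 3)*(z - 2)*(z + 3)*(z^2 - 3*z - 4) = (z - 3)*(z - 2)*(z + 1)*(z + 3)*(z - 4)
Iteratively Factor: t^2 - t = (t - 1)*(t)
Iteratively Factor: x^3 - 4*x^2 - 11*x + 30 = (x + 3)*(x^2 - 7*x + 10) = (x - 2)*(x + 3)*(x - 5)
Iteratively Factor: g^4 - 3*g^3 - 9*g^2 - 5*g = (g + 1)*(g^3 - 4*g^2 - 5*g) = (g - 5)*(g + 1)*(g^2 + g) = g*(g - 5)*(g + 1)*(g + 1)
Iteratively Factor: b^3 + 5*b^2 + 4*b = (b + 1)*(b^2 + 4*b) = (b + 1)*(b + 4)*(b)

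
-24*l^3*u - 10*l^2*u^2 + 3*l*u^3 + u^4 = u*(-3*l + u)*(2*l + u)*(4*l + u)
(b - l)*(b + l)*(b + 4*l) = b^3 + 4*b^2*l - b*l^2 - 4*l^3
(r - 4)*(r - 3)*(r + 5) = r^3 - 2*r^2 - 23*r + 60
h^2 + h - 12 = (h - 3)*(h + 4)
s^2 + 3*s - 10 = (s - 2)*(s + 5)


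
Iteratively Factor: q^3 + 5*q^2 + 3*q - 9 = (q - 1)*(q^2 + 6*q + 9) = (q - 1)*(q + 3)*(q + 3)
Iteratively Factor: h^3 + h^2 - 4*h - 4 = (h + 2)*(h^2 - h - 2) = (h + 1)*(h + 2)*(h - 2)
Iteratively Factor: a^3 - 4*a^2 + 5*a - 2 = (a - 1)*(a^2 - 3*a + 2) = (a - 1)^2*(a - 2)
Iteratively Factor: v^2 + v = (v + 1)*(v)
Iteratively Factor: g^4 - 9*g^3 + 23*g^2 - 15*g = (g - 3)*(g^3 - 6*g^2 + 5*g) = (g - 5)*(g - 3)*(g^2 - g) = g*(g - 5)*(g - 3)*(g - 1)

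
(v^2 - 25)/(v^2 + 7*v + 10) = (v - 5)/(v + 2)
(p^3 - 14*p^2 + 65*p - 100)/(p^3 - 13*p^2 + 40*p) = (p^2 - 9*p + 20)/(p*(p - 8))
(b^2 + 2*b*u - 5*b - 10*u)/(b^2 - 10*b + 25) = (b + 2*u)/(b - 5)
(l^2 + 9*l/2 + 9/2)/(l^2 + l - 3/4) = 2*(l + 3)/(2*l - 1)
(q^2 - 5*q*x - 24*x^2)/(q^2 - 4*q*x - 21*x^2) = (-q + 8*x)/(-q + 7*x)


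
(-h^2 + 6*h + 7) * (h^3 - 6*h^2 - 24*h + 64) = -h^5 + 12*h^4 - 5*h^3 - 250*h^2 + 216*h + 448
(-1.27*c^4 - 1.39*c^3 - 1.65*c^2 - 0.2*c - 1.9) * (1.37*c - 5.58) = -1.7399*c^5 + 5.1823*c^4 + 5.4957*c^3 + 8.933*c^2 - 1.487*c + 10.602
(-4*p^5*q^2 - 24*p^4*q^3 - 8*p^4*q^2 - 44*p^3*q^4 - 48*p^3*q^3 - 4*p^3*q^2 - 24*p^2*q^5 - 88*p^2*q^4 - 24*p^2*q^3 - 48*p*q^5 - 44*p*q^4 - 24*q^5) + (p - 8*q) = -4*p^5*q^2 - 24*p^4*q^3 - 8*p^4*q^2 - 44*p^3*q^4 - 48*p^3*q^3 - 4*p^3*q^2 - 24*p^2*q^5 - 88*p^2*q^4 - 24*p^2*q^3 - 48*p*q^5 - 44*p*q^4 + p - 24*q^5 - 8*q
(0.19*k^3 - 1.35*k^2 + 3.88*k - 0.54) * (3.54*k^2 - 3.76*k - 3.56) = 0.6726*k^5 - 5.4934*k^4 + 18.1348*k^3 - 11.6944*k^2 - 11.7824*k + 1.9224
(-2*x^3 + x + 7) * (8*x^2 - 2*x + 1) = -16*x^5 + 4*x^4 + 6*x^3 + 54*x^2 - 13*x + 7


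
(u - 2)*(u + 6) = u^2 + 4*u - 12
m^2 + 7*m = m*(m + 7)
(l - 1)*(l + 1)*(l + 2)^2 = l^4 + 4*l^3 + 3*l^2 - 4*l - 4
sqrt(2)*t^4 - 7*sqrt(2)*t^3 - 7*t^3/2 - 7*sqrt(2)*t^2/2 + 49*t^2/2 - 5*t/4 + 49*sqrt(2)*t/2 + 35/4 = (t - 7)*(t - 5*sqrt(2)/2)*(t + sqrt(2)/2)*(sqrt(2)*t + 1/2)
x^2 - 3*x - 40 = (x - 8)*(x + 5)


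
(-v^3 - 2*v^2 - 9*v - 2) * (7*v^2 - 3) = -7*v^5 - 14*v^4 - 60*v^3 - 8*v^2 + 27*v + 6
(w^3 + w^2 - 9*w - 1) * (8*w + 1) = 8*w^4 + 9*w^3 - 71*w^2 - 17*w - 1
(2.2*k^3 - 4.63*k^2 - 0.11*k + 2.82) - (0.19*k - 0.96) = 2.2*k^3 - 4.63*k^2 - 0.3*k + 3.78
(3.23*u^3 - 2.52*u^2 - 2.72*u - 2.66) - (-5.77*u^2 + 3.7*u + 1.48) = 3.23*u^3 + 3.25*u^2 - 6.42*u - 4.14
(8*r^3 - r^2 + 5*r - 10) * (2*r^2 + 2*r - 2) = 16*r^5 + 14*r^4 - 8*r^3 - 8*r^2 - 30*r + 20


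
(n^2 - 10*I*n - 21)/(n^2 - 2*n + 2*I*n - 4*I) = (n^2 - 10*I*n - 21)/(n^2 + 2*n*(-1 + I) - 4*I)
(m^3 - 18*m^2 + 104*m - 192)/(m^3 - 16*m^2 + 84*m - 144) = (m - 8)/(m - 6)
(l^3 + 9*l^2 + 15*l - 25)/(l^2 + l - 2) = (l^2 + 10*l + 25)/(l + 2)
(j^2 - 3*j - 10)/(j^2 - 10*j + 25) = (j + 2)/(j - 5)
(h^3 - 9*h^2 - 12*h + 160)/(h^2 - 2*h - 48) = (h^2 - h - 20)/(h + 6)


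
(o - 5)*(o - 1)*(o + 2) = o^3 - 4*o^2 - 7*o + 10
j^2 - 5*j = j*(j - 5)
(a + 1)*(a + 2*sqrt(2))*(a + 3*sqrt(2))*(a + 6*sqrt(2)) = a^4 + a^3 + 11*sqrt(2)*a^3 + 11*sqrt(2)*a^2 + 72*a^2 + 72*a + 72*sqrt(2)*a + 72*sqrt(2)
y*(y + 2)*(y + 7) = y^3 + 9*y^2 + 14*y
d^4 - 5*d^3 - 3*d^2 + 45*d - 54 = (d - 3)^2*(d - 2)*(d + 3)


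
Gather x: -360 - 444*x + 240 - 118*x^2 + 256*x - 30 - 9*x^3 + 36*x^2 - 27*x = -9*x^3 - 82*x^2 - 215*x - 150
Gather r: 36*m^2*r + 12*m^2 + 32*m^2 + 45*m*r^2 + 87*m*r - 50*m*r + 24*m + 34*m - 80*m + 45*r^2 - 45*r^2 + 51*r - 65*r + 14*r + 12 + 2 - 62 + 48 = 44*m^2 + 45*m*r^2 - 22*m + r*(36*m^2 + 37*m)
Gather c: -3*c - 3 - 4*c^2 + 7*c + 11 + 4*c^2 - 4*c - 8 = 0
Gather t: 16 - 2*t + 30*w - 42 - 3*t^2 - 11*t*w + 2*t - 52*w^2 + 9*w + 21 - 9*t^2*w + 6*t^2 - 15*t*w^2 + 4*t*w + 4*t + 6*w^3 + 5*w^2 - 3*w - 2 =t^2*(3 - 9*w) + t*(-15*w^2 - 7*w + 4) + 6*w^3 - 47*w^2 + 36*w - 7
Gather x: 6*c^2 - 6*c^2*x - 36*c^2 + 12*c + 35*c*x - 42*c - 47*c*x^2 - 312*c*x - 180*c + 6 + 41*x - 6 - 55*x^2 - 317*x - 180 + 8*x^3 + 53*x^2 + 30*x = -30*c^2 - 210*c + 8*x^3 + x^2*(-47*c - 2) + x*(-6*c^2 - 277*c - 246) - 180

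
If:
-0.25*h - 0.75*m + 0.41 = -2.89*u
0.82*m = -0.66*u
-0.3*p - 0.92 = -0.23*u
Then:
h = 13.9746341463415*u + 1.64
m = -0.804878048780488*u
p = 0.766666666666667*u - 3.06666666666667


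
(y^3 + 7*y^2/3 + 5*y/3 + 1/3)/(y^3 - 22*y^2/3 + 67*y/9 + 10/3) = 3*(y^2 + 2*y + 1)/(3*y^2 - 23*y + 30)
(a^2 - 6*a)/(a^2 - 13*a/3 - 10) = 3*a/(3*a + 5)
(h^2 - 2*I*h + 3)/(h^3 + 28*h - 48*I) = (h^2 - 2*I*h + 3)/(h^3 + 28*h - 48*I)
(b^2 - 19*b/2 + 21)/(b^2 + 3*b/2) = (2*b^2 - 19*b + 42)/(b*(2*b + 3))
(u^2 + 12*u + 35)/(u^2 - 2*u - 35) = (u + 7)/(u - 7)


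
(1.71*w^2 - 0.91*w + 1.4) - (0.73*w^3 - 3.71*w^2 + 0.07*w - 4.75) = -0.73*w^3 + 5.42*w^2 - 0.98*w + 6.15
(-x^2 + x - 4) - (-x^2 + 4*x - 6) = 2 - 3*x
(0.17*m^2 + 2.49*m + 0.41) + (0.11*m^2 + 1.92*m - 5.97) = 0.28*m^2 + 4.41*m - 5.56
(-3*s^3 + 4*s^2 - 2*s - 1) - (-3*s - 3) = -3*s^3 + 4*s^2 + s + 2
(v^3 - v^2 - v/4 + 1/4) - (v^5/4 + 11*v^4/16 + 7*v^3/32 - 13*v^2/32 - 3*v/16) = -v^5/4 - 11*v^4/16 + 25*v^3/32 - 19*v^2/32 - v/16 + 1/4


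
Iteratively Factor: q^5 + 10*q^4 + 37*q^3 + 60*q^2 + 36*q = (q)*(q^4 + 10*q^3 + 37*q^2 + 60*q + 36) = q*(q + 2)*(q^3 + 8*q^2 + 21*q + 18) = q*(q + 2)*(q + 3)*(q^2 + 5*q + 6) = q*(q + 2)^2*(q + 3)*(q + 3)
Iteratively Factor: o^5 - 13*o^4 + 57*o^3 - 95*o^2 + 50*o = (o - 5)*(o^4 - 8*o^3 + 17*o^2 - 10*o) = o*(o - 5)*(o^3 - 8*o^2 + 17*o - 10) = o*(o - 5)^2*(o^2 - 3*o + 2) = o*(o - 5)^2*(o - 1)*(o - 2)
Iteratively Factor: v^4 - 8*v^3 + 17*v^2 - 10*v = (v - 2)*(v^3 - 6*v^2 + 5*v) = (v - 2)*(v - 1)*(v^2 - 5*v) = v*(v - 2)*(v - 1)*(v - 5)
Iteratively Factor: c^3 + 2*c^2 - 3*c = (c)*(c^2 + 2*c - 3) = c*(c + 3)*(c - 1)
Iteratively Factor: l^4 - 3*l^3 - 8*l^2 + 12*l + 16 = (l - 2)*(l^3 - l^2 - 10*l - 8) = (l - 2)*(l + 2)*(l^2 - 3*l - 4) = (l - 4)*(l - 2)*(l + 2)*(l + 1)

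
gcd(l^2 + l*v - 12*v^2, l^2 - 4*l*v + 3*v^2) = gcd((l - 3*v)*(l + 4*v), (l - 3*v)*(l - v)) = -l + 3*v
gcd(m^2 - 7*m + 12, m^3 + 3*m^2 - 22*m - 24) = m - 4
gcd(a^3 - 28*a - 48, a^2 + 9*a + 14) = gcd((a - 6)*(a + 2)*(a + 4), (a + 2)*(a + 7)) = a + 2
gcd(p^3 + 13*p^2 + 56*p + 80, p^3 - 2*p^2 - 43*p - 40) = p + 5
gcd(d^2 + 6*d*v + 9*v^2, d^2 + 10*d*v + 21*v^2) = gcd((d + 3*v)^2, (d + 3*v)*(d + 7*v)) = d + 3*v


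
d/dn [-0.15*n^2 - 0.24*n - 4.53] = -0.3*n - 0.24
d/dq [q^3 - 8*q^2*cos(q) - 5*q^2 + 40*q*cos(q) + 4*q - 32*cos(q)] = 8*q^2*sin(q) + 3*q^2 - 40*q*sin(q) - 16*q*cos(q) - 10*q + 32*sin(q) + 40*cos(q) + 4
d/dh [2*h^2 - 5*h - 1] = 4*h - 5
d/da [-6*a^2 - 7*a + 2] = -12*a - 7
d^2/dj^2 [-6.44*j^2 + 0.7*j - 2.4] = -12.8800000000000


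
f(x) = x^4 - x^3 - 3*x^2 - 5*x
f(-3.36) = 148.32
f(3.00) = 12.00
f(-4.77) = 581.82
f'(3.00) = 58.00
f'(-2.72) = -91.37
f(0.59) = -4.08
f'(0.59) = -8.76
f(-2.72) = 66.26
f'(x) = 4*x^3 - 3*x^2 - 6*x - 5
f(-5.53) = 1040.21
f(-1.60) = 10.97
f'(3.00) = 58.00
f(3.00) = 12.00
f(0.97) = -7.70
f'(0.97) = -9.99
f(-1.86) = 17.32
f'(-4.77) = -478.76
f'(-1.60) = -19.46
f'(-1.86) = -29.96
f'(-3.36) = -170.44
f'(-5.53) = -740.01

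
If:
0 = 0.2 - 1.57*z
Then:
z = 0.13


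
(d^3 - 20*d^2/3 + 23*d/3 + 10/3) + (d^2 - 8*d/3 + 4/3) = d^3 - 17*d^2/3 + 5*d + 14/3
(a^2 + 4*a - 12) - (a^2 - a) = 5*a - 12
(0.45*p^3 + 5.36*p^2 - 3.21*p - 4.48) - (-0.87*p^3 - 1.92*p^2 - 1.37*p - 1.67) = 1.32*p^3 + 7.28*p^2 - 1.84*p - 2.81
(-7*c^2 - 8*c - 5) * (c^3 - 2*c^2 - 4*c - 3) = -7*c^5 + 6*c^4 + 39*c^3 + 63*c^2 + 44*c + 15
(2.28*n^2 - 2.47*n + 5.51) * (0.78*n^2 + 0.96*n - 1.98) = 1.7784*n^4 + 0.262199999999999*n^3 - 2.5878*n^2 + 10.1802*n - 10.9098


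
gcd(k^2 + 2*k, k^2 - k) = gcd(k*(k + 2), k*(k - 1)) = k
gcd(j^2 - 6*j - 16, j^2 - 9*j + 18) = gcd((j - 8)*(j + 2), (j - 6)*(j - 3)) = 1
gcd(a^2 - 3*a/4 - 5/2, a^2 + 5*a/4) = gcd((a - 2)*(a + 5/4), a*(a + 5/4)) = a + 5/4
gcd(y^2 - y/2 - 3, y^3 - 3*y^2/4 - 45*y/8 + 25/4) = y - 2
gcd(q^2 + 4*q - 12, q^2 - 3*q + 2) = q - 2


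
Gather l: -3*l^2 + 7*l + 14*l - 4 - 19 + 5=-3*l^2 + 21*l - 18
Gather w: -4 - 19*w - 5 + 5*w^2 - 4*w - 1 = 5*w^2 - 23*w - 10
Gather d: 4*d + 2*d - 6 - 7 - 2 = 6*d - 15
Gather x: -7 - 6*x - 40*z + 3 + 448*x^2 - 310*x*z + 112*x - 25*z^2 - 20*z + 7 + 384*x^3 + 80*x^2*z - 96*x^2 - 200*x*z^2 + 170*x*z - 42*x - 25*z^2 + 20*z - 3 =384*x^3 + x^2*(80*z + 352) + x*(-200*z^2 - 140*z + 64) - 50*z^2 - 40*z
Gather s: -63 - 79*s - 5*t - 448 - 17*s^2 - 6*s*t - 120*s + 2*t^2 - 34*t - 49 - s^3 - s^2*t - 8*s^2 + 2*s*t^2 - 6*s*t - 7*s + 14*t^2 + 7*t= -s^3 + s^2*(-t - 25) + s*(2*t^2 - 12*t - 206) + 16*t^2 - 32*t - 560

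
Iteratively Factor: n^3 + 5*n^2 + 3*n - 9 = (n + 3)*(n^2 + 2*n - 3) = (n - 1)*(n + 3)*(n + 3)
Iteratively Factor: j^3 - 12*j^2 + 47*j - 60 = (j - 4)*(j^2 - 8*j + 15) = (j - 4)*(j - 3)*(j - 5)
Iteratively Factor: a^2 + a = (a)*(a + 1)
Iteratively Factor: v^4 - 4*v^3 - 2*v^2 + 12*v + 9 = (v + 1)*(v^3 - 5*v^2 + 3*v + 9) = (v - 3)*(v + 1)*(v^2 - 2*v - 3) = (v - 3)*(v + 1)^2*(v - 3)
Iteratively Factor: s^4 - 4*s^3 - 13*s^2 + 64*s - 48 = (s - 3)*(s^3 - s^2 - 16*s + 16) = (s - 3)*(s - 1)*(s^2 - 16) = (s - 3)*(s - 1)*(s + 4)*(s - 4)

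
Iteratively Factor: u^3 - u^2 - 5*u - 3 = (u + 1)*(u^2 - 2*u - 3) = (u - 3)*(u + 1)*(u + 1)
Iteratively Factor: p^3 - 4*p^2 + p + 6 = (p - 2)*(p^2 - 2*p - 3) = (p - 2)*(p + 1)*(p - 3)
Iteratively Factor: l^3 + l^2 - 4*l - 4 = (l + 1)*(l^2 - 4) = (l + 1)*(l + 2)*(l - 2)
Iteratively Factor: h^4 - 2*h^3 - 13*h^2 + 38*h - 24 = (h - 2)*(h^3 - 13*h + 12) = (h - 2)*(h + 4)*(h^2 - 4*h + 3) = (h - 2)*(h - 1)*(h + 4)*(h - 3)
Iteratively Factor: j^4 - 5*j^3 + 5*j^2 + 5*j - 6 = (j - 3)*(j^3 - 2*j^2 - j + 2) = (j - 3)*(j + 1)*(j^2 - 3*j + 2) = (j - 3)*(j - 1)*(j + 1)*(j - 2)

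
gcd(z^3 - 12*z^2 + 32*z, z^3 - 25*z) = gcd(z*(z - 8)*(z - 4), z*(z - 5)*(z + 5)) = z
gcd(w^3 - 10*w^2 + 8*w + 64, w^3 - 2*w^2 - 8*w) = w^2 - 2*w - 8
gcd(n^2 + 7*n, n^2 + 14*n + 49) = n + 7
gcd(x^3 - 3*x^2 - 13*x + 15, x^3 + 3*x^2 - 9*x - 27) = x + 3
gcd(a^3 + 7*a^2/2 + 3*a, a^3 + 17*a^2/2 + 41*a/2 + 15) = a^2 + 7*a/2 + 3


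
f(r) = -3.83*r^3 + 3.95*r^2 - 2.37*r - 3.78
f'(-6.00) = -463.41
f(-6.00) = 979.92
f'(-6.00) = -463.41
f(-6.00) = 979.92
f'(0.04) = -2.07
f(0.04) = -3.87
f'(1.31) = -11.74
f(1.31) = -8.72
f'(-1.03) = -22.70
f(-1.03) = 7.04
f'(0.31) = -1.03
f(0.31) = -4.25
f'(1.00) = -5.96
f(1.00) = -6.03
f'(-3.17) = -142.87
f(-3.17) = 165.43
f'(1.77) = -24.38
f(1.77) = -16.84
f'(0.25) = -1.11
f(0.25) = -4.19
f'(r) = -11.49*r^2 + 7.9*r - 2.37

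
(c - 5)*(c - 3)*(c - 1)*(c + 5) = c^4 - 4*c^3 - 22*c^2 + 100*c - 75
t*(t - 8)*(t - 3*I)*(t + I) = t^4 - 8*t^3 - 2*I*t^3 + 3*t^2 + 16*I*t^2 - 24*t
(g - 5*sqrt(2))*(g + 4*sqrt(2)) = g^2 - sqrt(2)*g - 40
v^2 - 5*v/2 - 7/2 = (v - 7/2)*(v + 1)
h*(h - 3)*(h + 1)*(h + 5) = h^4 + 3*h^3 - 13*h^2 - 15*h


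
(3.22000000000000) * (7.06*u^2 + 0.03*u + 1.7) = 22.7332*u^2 + 0.0966*u + 5.474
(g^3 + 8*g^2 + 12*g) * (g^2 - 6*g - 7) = g^5 + 2*g^4 - 43*g^3 - 128*g^2 - 84*g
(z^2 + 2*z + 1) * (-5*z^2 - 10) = -5*z^4 - 10*z^3 - 15*z^2 - 20*z - 10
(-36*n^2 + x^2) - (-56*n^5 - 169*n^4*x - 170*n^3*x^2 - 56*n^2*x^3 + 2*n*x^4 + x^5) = 56*n^5 + 169*n^4*x + 170*n^3*x^2 + 56*n^2*x^3 - 36*n^2 - 2*n*x^4 - x^5 + x^2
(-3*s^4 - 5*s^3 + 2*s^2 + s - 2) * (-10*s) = 30*s^5 + 50*s^4 - 20*s^3 - 10*s^2 + 20*s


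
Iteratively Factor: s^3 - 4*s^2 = (s)*(s^2 - 4*s) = s*(s - 4)*(s)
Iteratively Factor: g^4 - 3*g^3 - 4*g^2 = (g)*(g^3 - 3*g^2 - 4*g) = g*(g + 1)*(g^2 - 4*g) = g*(g - 4)*(g + 1)*(g)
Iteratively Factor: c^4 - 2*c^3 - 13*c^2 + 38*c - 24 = (c + 4)*(c^3 - 6*c^2 + 11*c - 6) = (c - 1)*(c + 4)*(c^2 - 5*c + 6) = (c - 2)*(c - 1)*(c + 4)*(c - 3)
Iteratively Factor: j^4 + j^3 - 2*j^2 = (j)*(j^3 + j^2 - 2*j) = j*(j - 1)*(j^2 + 2*j) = j*(j - 1)*(j + 2)*(j)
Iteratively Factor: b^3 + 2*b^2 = (b + 2)*(b^2) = b*(b + 2)*(b)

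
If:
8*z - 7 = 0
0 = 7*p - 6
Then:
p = 6/7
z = 7/8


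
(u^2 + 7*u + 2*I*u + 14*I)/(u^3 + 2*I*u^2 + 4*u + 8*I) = (u + 7)/(u^2 + 4)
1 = 1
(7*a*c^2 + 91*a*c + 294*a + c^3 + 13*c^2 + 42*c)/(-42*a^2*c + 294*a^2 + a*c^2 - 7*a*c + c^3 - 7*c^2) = (-c^2 - 13*c - 42)/(6*a*c - 42*a - c^2 + 7*c)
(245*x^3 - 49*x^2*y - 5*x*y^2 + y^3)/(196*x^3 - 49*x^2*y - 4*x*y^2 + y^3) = (5*x - y)/(4*x - y)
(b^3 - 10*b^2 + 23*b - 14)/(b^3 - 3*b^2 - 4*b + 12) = (b^2 - 8*b + 7)/(b^2 - b - 6)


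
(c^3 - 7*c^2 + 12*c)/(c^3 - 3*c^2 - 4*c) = (c - 3)/(c + 1)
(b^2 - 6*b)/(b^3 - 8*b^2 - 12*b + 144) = b/(b^2 - 2*b - 24)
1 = 1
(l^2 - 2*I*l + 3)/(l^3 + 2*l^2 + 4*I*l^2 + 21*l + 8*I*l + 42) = (l + I)/(l^2 + l*(2 + 7*I) + 14*I)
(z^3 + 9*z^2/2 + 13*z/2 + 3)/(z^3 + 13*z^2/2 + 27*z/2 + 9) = (z + 1)/(z + 3)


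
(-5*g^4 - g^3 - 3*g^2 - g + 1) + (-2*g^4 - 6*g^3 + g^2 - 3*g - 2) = -7*g^4 - 7*g^3 - 2*g^2 - 4*g - 1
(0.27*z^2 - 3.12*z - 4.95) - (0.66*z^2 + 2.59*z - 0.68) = -0.39*z^2 - 5.71*z - 4.27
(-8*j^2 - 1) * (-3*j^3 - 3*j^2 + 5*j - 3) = 24*j^5 + 24*j^4 - 37*j^3 + 27*j^2 - 5*j + 3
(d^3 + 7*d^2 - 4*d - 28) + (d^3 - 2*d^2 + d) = 2*d^3 + 5*d^2 - 3*d - 28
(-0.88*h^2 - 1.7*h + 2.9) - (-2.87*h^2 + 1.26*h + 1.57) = 1.99*h^2 - 2.96*h + 1.33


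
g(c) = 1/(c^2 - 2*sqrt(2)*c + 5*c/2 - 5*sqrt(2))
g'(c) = (-2*c - 5/2 + 2*sqrt(2))/(c^2 - 2*sqrt(2)*c + 5*c/2 - 5*sqrt(2))^2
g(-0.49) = -0.15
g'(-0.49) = 0.03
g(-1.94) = -0.37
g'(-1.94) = 0.59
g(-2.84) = 0.52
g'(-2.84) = 1.62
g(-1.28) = -0.20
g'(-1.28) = 0.11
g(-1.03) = -0.18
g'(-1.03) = 0.07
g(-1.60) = -0.25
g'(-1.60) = 0.22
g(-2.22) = -0.71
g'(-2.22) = 2.39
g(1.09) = -0.16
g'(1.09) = -0.05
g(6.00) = 0.04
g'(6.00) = -0.02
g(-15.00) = 0.00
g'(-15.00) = 0.00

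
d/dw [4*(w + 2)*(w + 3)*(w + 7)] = 12*w^2 + 96*w + 164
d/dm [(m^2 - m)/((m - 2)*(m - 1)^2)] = (2 - m^2)/(m^4 - 6*m^3 + 13*m^2 - 12*m + 4)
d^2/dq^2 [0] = 0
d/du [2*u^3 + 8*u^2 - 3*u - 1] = 6*u^2 + 16*u - 3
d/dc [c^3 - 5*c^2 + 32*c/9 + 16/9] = 3*c^2 - 10*c + 32/9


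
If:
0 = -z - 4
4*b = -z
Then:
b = 1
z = -4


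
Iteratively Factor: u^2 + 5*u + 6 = (u + 3)*(u + 2)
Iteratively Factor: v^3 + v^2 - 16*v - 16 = (v + 4)*(v^2 - 3*v - 4) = (v + 1)*(v + 4)*(v - 4)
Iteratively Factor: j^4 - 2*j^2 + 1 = (j + 1)*(j^3 - j^2 - j + 1) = (j - 1)*(j + 1)*(j^2 - 1) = (j - 1)*(j + 1)^2*(j - 1)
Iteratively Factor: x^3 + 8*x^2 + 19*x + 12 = (x + 3)*(x^2 + 5*x + 4) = (x + 3)*(x + 4)*(x + 1)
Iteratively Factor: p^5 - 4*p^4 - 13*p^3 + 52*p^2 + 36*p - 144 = (p - 3)*(p^4 - p^3 - 16*p^2 + 4*p + 48) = (p - 3)*(p + 2)*(p^3 - 3*p^2 - 10*p + 24) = (p - 3)*(p - 2)*(p + 2)*(p^2 - p - 12) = (p - 4)*(p - 3)*(p - 2)*(p + 2)*(p + 3)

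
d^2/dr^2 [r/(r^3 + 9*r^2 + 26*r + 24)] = 2*(r*(3*r^2 + 18*r + 26)^2 - (3*r^2 + 3*r*(r + 3) + 18*r + 26)*(r^3 + 9*r^2 + 26*r + 24))/(r^3 + 9*r^2 + 26*r + 24)^3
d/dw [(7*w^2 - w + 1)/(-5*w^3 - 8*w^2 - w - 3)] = (35*w^4 - 10*w^3 - 26*w + 4)/(25*w^6 + 80*w^5 + 74*w^4 + 46*w^3 + 49*w^2 + 6*w + 9)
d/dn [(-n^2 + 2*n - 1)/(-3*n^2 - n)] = (7*n^2 - 6*n - 1)/(n^2*(9*n^2 + 6*n + 1))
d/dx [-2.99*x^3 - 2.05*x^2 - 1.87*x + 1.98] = -8.97*x^2 - 4.1*x - 1.87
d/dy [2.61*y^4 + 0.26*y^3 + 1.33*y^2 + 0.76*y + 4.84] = 10.44*y^3 + 0.78*y^2 + 2.66*y + 0.76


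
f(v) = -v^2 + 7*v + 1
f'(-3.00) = 13.00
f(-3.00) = -29.00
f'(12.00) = -17.00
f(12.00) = -59.00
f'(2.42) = 2.16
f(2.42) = 12.08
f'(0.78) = 5.44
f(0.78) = 5.85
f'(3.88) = -0.76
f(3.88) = 13.11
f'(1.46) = 4.08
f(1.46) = 9.09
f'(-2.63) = 12.26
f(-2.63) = -24.33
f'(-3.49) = 13.98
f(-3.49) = -35.61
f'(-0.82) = 8.64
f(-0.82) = -5.41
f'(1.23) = 4.54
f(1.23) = 8.10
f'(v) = 7 - 2*v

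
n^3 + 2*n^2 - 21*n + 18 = (n - 3)*(n - 1)*(n + 6)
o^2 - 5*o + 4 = (o - 4)*(o - 1)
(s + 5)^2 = s^2 + 10*s + 25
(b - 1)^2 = b^2 - 2*b + 1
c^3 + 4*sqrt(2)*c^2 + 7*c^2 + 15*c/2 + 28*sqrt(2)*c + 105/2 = (c + 7)*(c + 3*sqrt(2)/2)*(c + 5*sqrt(2)/2)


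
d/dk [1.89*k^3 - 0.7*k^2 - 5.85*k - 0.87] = 5.67*k^2 - 1.4*k - 5.85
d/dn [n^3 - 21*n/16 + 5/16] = 3*n^2 - 21/16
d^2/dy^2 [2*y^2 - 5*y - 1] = 4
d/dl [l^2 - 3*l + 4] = 2*l - 3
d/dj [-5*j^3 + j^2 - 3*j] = -15*j^2 + 2*j - 3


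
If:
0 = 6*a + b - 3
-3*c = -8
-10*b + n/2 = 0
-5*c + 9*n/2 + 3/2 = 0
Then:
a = 1549/3240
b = 71/540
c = 8/3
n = 71/27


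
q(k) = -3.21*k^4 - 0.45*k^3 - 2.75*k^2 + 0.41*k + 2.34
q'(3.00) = -374.92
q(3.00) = -293.34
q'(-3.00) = 351.44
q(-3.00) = -271.50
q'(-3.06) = 372.50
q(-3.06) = -293.21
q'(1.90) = -102.98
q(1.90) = -51.73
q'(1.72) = -78.38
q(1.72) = -35.47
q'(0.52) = -4.62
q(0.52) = 1.51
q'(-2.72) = 263.77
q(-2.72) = -185.77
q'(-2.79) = 284.10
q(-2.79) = -204.94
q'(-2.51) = 208.75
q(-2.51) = -136.31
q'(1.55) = -59.17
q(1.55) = -23.84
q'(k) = -12.84*k^3 - 1.35*k^2 - 5.5*k + 0.41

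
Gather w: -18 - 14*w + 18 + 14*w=0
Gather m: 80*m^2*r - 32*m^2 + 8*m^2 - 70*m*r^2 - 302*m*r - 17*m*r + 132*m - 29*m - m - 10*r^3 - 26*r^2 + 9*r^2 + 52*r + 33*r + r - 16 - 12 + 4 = m^2*(80*r - 24) + m*(-70*r^2 - 319*r + 102) - 10*r^3 - 17*r^2 + 86*r - 24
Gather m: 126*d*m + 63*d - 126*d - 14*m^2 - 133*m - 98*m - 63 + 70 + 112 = -63*d - 14*m^2 + m*(126*d - 231) + 119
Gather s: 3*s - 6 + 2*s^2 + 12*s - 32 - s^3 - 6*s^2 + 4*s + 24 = -s^3 - 4*s^2 + 19*s - 14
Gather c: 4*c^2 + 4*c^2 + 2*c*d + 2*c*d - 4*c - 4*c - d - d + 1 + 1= 8*c^2 + c*(4*d - 8) - 2*d + 2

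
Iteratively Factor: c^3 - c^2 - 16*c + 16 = (c - 4)*(c^2 + 3*c - 4) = (c - 4)*(c + 4)*(c - 1)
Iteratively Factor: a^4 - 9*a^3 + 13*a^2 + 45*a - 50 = (a - 5)*(a^3 - 4*a^2 - 7*a + 10) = (a - 5)*(a + 2)*(a^2 - 6*a + 5) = (a - 5)*(a - 1)*(a + 2)*(a - 5)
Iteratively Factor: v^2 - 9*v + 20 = (v - 5)*(v - 4)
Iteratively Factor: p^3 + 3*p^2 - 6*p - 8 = (p + 4)*(p^2 - p - 2) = (p + 1)*(p + 4)*(p - 2)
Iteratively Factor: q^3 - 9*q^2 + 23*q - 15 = (q - 5)*(q^2 - 4*q + 3) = (q - 5)*(q - 3)*(q - 1)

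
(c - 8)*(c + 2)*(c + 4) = c^3 - 2*c^2 - 40*c - 64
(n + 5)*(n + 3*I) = n^2 + 5*n + 3*I*n + 15*I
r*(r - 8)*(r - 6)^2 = r^4 - 20*r^3 + 132*r^2 - 288*r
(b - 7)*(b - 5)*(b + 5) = b^3 - 7*b^2 - 25*b + 175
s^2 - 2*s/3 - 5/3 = (s - 5/3)*(s + 1)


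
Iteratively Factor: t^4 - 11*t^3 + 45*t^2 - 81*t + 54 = (t - 2)*(t^3 - 9*t^2 + 27*t - 27) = (t - 3)*(t - 2)*(t^2 - 6*t + 9) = (t - 3)^2*(t - 2)*(t - 3)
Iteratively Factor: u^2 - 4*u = (u)*(u - 4)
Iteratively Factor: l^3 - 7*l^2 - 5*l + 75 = (l + 3)*(l^2 - 10*l + 25) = (l - 5)*(l + 3)*(l - 5)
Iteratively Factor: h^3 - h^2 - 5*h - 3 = (h - 3)*(h^2 + 2*h + 1) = (h - 3)*(h + 1)*(h + 1)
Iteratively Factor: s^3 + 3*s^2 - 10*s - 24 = (s + 4)*(s^2 - s - 6) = (s - 3)*(s + 4)*(s + 2)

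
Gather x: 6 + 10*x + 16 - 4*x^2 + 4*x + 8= -4*x^2 + 14*x + 30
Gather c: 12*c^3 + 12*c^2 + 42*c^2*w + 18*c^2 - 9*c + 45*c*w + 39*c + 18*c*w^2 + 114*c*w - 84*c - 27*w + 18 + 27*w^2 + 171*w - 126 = 12*c^3 + c^2*(42*w + 30) + c*(18*w^2 + 159*w - 54) + 27*w^2 + 144*w - 108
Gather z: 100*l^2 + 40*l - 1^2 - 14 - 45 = 100*l^2 + 40*l - 60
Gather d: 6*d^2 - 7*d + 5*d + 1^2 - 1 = 6*d^2 - 2*d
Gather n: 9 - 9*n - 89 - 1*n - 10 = -10*n - 90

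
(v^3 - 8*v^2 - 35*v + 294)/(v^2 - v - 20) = (-v^3 + 8*v^2 + 35*v - 294)/(-v^2 + v + 20)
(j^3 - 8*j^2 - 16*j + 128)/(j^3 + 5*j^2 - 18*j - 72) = (j^2 - 4*j - 32)/(j^2 + 9*j + 18)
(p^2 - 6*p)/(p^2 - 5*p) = (p - 6)/(p - 5)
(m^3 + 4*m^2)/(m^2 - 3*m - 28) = m^2/(m - 7)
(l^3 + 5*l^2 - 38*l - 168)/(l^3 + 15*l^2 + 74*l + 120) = (l^2 + l - 42)/(l^2 + 11*l + 30)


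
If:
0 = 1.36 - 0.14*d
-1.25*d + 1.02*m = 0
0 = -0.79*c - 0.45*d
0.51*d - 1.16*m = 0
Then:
No Solution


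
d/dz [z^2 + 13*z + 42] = 2*z + 13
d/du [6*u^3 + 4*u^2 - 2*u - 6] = 18*u^2 + 8*u - 2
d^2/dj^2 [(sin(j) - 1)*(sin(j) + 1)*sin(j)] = (7 - 9*sin(j)^2)*sin(j)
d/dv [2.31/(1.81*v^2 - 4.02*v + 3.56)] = (9.2862 - 8.3622*v)/(1.81*v^2 - 4.02*v + 3.56)^2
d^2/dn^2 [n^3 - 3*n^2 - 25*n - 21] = 6*n - 6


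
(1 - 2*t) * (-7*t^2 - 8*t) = 14*t^3 + 9*t^2 - 8*t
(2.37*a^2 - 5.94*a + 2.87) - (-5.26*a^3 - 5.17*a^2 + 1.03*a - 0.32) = 5.26*a^3 + 7.54*a^2 - 6.97*a + 3.19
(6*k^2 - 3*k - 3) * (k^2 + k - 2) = 6*k^4 + 3*k^3 - 18*k^2 + 3*k + 6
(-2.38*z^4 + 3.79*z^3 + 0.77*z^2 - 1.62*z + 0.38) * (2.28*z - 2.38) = -5.4264*z^5 + 14.3056*z^4 - 7.2646*z^3 - 5.5262*z^2 + 4.722*z - 0.9044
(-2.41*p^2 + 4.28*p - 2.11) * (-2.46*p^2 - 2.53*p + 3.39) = 5.9286*p^4 - 4.4315*p^3 - 13.8077*p^2 + 19.8475*p - 7.1529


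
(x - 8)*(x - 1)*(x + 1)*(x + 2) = x^4 - 6*x^3 - 17*x^2 + 6*x + 16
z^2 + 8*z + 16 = (z + 4)^2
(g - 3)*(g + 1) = g^2 - 2*g - 3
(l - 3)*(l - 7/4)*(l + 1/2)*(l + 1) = l^4 - 13*l^3/4 - 11*l^2/8 + 11*l/2 + 21/8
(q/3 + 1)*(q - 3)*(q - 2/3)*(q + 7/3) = q^4/3 + 5*q^3/9 - 95*q^2/27 - 5*q + 14/3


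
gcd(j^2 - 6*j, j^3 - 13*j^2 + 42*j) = j^2 - 6*j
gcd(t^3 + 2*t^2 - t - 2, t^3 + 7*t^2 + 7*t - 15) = t - 1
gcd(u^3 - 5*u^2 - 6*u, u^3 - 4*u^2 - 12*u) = u^2 - 6*u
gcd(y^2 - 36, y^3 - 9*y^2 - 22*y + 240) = y - 6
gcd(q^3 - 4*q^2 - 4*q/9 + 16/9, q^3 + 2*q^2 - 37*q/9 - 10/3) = q + 2/3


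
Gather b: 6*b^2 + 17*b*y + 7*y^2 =6*b^2 + 17*b*y + 7*y^2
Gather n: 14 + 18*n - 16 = 18*n - 2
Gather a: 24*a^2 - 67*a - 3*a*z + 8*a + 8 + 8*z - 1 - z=24*a^2 + a*(-3*z - 59) + 7*z + 7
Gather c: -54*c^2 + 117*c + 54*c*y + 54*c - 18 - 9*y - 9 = -54*c^2 + c*(54*y + 171) - 9*y - 27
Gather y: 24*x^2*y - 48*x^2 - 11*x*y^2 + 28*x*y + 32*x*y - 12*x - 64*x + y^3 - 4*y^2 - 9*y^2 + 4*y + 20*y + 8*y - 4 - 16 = -48*x^2 - 76*x + y^3 + y^2*(-11*x - 13) + y*(24*x^2 + 60*x + 32) - 20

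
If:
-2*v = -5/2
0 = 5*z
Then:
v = 5/4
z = 0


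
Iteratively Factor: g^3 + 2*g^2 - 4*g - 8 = (g + 2)*(g^2 - 4) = (g - 2)*(g + 2)*(g + 2)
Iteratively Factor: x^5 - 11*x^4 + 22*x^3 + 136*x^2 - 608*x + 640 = (x + 4)*(x^4 - 15*x^3 + 82*x^2 - 192*x + 160) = (x - 2)*(x + 4)*(x^3 - 13*x^2 + 56*x - 80) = (x - 4)*(x - 2)*(x + 4)*(x^2 - 9*x + 20) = (x - 4)^2*(x - 2)*(x + 4)*(x - 5)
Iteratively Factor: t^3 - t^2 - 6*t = (t)*(t^2 - t - 6) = t*(t - 3)*(t + 2)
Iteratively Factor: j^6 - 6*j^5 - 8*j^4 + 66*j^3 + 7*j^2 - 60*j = (j + 1)*(j^5 - 7*j^4 - j^3 + 67*j^2 - 60*j) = j*(j + 1)*(j^4 - 7*j^3 - j^2 + 67*j - 60) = j*(j - 5)*(j + 1)*(j^3 - 2*j^2 - 11*j + 12) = j*(j - 5)*(j - 1)*(j + 1)*(j^2 - j - 12) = j*(j - 5)*(j - 4)*(j - 1)*(j + 1)*(j + 3)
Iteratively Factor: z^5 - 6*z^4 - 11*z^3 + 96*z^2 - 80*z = (z - 4)*(z^4 - 2*z^3 - 19*z^2 + 20*z) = (z - 5)*(z - 4)*(z^3 + 3*z^2 - 4*z) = (z - 5)*(z - 4)*(z - 1)*(z^2 + 4*z) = z*(z - 5)*(z - 4)*(z - 1)*(z + 4)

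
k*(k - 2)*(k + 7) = k^3 + 5*k^2 - 14*k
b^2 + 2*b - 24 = (b - 4)*(b + 6)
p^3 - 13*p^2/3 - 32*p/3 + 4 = (p - 6)*(p - 1/3)*(p + 2)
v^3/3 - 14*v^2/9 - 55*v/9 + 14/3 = (v/3 + 1)*(v - 7)*(v - 2/3)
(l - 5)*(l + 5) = l^2 - 25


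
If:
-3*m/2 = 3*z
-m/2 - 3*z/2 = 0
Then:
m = 0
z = 0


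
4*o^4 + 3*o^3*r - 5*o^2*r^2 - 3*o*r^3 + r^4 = (-4*o + r)*(-o + r)*(o + r)^2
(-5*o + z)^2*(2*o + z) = 50*o^3 + 5*o^2*z - 8*o*z^2 + z^3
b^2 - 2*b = b*(b - 2)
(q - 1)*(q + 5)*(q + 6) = q^3 + 10*q^2 + 19*q - 30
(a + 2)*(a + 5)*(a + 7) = a^3 + 14*a^2 + 59*a + 70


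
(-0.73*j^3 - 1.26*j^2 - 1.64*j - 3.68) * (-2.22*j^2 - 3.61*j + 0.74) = 1.6206*j^5 + 5.4325*j^4 + 7.6492*j^3 + 13.1576*j^2 + 12.0712*j - 2.7232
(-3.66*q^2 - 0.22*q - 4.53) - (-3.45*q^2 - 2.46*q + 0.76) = -0.21*q^2 + 2.24*q - 5.29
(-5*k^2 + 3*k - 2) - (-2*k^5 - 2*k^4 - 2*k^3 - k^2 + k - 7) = 2*k^5 + 2*k^4 + 2*k^3 - 4*k^2 + 2*k + 5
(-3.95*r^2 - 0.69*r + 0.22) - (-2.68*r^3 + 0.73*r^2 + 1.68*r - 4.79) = 2.68*r^3 - 4.68*r^2 - 2.37*r + 5.01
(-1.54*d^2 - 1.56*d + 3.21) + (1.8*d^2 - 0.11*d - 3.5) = 0.26*d^2 - 1.67*d - 0.29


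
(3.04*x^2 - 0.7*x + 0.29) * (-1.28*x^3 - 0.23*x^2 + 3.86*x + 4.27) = -3.8912*x^5 + 0.1968*x^4 + 11.5242*x^3 + 10.2121*x^2 - 1.8696*x + 1.2383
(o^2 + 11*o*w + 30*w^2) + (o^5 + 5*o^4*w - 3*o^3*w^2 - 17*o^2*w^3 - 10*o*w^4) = o^5 + 5*o^4*w - 3*o^3*w^2 - 17*o^2*w^3 + o^2 - 10*o*w^4 + 11*o*w + 30*w^2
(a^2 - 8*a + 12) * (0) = 0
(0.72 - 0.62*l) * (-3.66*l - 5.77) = 2.2692*l^2 + 0.9422*l - 4.1544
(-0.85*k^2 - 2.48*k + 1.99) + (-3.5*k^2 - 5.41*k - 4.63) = -4.35*k^2 - 7.89*k - 2.64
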